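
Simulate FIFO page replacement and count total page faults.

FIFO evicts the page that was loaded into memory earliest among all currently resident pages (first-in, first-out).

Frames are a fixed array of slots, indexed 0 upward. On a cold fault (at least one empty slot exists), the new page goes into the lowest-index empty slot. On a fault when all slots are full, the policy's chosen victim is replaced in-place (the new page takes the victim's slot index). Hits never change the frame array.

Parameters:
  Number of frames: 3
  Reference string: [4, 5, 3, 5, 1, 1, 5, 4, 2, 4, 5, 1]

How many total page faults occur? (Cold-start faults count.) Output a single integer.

Answer: 8

Derivation:
Step 0: ref 4 → FAULT, frames=[4,-,-]
Step 1: ref 5 → FAULT, frames=[4,5,-]
Step 2: ref 3 → FAULT, frames=[4,5,3]
Step 3: ref 5 → HIT, frames=[4,5,3]
Step 4: ref 1 → FAULT (evict 4), frames=[1,5,3]
Step 5: ref 1 → HIT, frames=[1,5,3]
Step 6: ref 5 → HIT, frames=[1,5,3]
Step 7: ref 4 → FAULT (evict 5), frames=[1,4,3]
Step 8: ref 2 → FAULT (evict 3), frames=[1,4,2]
Step 9: ref 4 → HIT, frames=[1,4,2]
Step 10: ref 5 → FAULT (evict 1), frames=[5,4,2]
Step 11: ref 1 → FAULT (evict 4), frames=[5,1,2]
Total faults: 8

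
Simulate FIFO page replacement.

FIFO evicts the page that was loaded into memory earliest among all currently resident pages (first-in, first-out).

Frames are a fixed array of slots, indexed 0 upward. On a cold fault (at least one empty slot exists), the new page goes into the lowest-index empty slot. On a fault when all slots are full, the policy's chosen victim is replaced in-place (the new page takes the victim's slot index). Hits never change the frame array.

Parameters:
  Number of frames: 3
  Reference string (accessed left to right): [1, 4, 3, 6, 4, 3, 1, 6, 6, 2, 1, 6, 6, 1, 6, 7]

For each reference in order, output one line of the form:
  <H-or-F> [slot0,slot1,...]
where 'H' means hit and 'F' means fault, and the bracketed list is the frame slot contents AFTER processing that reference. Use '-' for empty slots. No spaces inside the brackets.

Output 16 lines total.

F [1,-,-]
F [1,4,-]
F [1,4,3]
F [6,4,3]
H [6,4,3]
H [6,4,3]
F [6,1,3]
H [6,1,3]
H [6,1,3]
F [6,1,2]
H [6,1,2]
H [6,1,2]
H [6,1,2]
H [6,1,2]
H [6,1,2]
F [7,1,2]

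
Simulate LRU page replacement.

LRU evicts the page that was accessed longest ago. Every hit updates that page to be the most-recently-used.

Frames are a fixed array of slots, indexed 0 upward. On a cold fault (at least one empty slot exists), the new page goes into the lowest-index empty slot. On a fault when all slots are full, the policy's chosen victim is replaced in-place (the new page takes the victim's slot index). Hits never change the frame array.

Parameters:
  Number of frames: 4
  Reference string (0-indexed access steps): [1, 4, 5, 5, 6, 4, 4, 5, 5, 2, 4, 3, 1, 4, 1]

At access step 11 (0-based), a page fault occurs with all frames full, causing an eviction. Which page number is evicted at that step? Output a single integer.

Step 0: ref 1 -> FAULT, frames=[1,-,-,-]
Step 1: ref 4 -> FAULT, frames=[1,4,-,-]
Step 2: ref 5 -> FAULT, frames=[1,4,5,-]
Step 3: ref 5 -> HIT, frames=[1,4,5,-]
Step 4: ref 6 -> FAULT, frames=[1,4,5,6]
Step 5: ref 4 -> HIT, frames=[1,4,5,6]
Step 6: ref 4 -> HIT, frames=[1,4,5,6]
Step 7: ref 5 -> HIT, frames=[1,4,5,6]
Step 8: ref 5 -> HIT, frames=[1,4,5,6]
Step 9: ref 2 -> FAULT, evict 1, frames=[2,4,5,6]
Step 10: ref 4 -> HIT, frames=[2,4,5,6]
Step 11: ref 3 -> FAULT, evict 6, frames=[2,4,5,3]
At step 11: evicted page 6

Answer: 6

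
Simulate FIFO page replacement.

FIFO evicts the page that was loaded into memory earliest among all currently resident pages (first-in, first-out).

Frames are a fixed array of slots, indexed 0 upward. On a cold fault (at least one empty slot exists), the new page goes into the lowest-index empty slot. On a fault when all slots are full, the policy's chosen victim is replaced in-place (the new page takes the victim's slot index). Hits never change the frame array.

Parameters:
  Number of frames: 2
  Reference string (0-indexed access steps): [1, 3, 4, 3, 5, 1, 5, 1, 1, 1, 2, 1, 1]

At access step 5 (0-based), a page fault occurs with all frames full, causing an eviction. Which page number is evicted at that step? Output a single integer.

Answer: 4

Derivation:
Step 0: ref 1 -> FAULT, frames=[1,-]
Step 1: ref 3 -> FAULT, frames=[1,3]
Step 2: ref 4 -> FAULT, evict 1, frames=[4,3]
Step 3: ref 3 -> HIT, frames=[4,3]
Step 4: ref 5 -> FAULT, evict 3, frames=[4,5]
Step 5: ref 1 -> FAULT, evict 4, frames=[1,5]
At step 5: evicted page 4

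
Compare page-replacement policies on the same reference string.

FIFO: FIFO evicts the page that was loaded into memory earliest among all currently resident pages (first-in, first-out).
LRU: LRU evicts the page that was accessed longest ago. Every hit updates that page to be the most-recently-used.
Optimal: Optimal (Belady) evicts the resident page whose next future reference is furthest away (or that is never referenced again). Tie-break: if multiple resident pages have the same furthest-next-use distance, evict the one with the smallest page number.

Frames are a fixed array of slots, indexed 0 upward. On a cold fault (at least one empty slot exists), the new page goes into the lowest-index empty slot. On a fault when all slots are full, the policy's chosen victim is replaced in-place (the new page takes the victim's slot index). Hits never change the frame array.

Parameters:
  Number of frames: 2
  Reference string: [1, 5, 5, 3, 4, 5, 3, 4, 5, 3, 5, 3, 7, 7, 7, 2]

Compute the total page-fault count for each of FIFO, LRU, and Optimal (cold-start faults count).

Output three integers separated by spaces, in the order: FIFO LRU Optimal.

Answer: 11 11 8

Derivation:
--- FIFO ---
  step 0: ref 1 -> FAULT, frames=[1,-] (faults so far: 1)
  step 1: ref 5 -> FAULT, frames=[1,5] (faults so far: 2)
  step 2: ref 5 -> HIT, frames=[1,5] (faults so far: 2)
  step 3: ref 3 -> FAULT, evict 1, frames=[3,5] (faults so far: 3)
  step 4: ref 4 -> FAULT, evict 5, frames=[3,4] (faults so far: 4)
  step 5: ref 5 -> FAULT, evict 3, frames=[5,4] (faults so far: 5)
  step 6: ref 3 -> FAULT, evict 4, frames=[5,3] (faults so far: 6)
  step 7: ref 4 -> FAULT, evict 5, frames=[4,3] (faults so far: 7)
  step 8: ref 5 -> FAULT, evict 3, frames=[4,5] (faults so far: 8)
  step 9: ref 3 -> FAULT, evict 4, frames=[3,5] (faults so far: 9)
  step 10: ref 5 -> HIT, frames=[3,5] (faults so far: 9)
  step 11: ref 3 -> HIT, frames=[3,5] (faults so far: 9)
  step 12: ref 7 -> FAULT, evict 5, frames=[3,7] (faults so far: 10)
  step 13: ref 7 -> HIT, frames=[3,7] (faults so far: 10)
  step 14: ref 7 -> HIT, frames=[3,7] (faults so far: 10)
  step 15: ref 2 -> FAULT, evict 3, frames=[2,7] (faults so far: 11)
  FIFO total faults: 11
--- LRU ---
  step 0: ref 1 -> FAULT, frames=[1,-] (faults so far: 1)
  step 1: ref 5 -> FAULT, frames=[1,5] (faults so far: 2)
  step 2: ref 5 -> HIT, frames=[1,5] (faults so far: 2)
  step 3: ref 3 -> FAULT, evict 1, frames=[3,5] (faults so far: 3)
  step 4: ref 4 -> FAULT, evict 5, frames=[3,4] (faults so far: 4)
  step 5: ref 5 -> FAULT, evict 3, frames=[5,4] (faults so far: 5)
  step 6: ref 3 -> FAULT, evict 4, frames=[5,3] (faults so far: 6)
  step 7: ref 4 -> FAULT, evict 5, frames=[4,3] (faults so far: 7)
  step 8: ref 5 -> FAULT, evict 3, frames=[4,5] (faults so far: 8)
  step 9: ref 3 -> FAULT, evict 4, frames=[3,5] (faults so far: 9)
  step 10: ref 5 -> HIT, frames=[3,5] (faults so far: 9)
  step 11: ref 3 -> HIT, frames=[3,5] (faults so far: 9)
  step 12: ref 7 -> FAULT, evict 5, frames=[3,7] (faults so far: 10)
  step 13: ref 7 -> HIT, frames=[3,7] (faults so far: 10)
  step 14: ref 7 -> HIT, frames=[3,7] (faults so far: 10)
  step 15: ref 2 -> FAULT, evict 3, frames=[2,7] (faults so far: 11)
  LRU total faults: 11
--- Optimal ---
  step 0: ref 1 -> FAULT, frames=[1,-] (faults so far: 1)
  step 1: ref 5 -> FAULT, frames=[1,5] (faults so far: 2)
  step 2: ref 5 -> HIT, frames=[1,5] (faults so far: 2)
  step 3: ref 3 -> FAULT, evict 1, frames=[3,5] (faults so far: 3)
  step 4: ref 4 -> FAULT, evict 3, frames=[4,5] (faults so far: 4)
  step 5: ref 5 -> HIT, frames=[4,5] (faults so far: 4)
  step 6: ref 3 -> FAULT, evict 5, frames=[4,3] (faults so far: 5)
  step 7: ref 4 -> HIT, frames=[4,3] (faults so far: 5)
  step 8: ref 5 -> FAULT, evict 4, frames=[5,3] (faults so far: 6)
  step 9: ref 3 -> HIT, frames=[5,3] (faults so far: 6)
  step 10: ref 5 -> HIT, frames=[5,3] (faults so far: 6)
  step 11: ref 3 -> HIT, frames=[5,3] (faults so far: 6)
  step 12: ref 7 -> FAULT, evict 3, frames=[5,7] (faults so far: 7)
  step 13: ref 7 -> HIT, frames=[5,7] (faults so far: 7)
  step 14: ref 7 -> HIT, frames=[5,7] (faults so far: 7)
  step 15: ref 2 -> FAULT, evict 5, frames=[2,7] (faults so far: 8)
  Optimal total faults: 8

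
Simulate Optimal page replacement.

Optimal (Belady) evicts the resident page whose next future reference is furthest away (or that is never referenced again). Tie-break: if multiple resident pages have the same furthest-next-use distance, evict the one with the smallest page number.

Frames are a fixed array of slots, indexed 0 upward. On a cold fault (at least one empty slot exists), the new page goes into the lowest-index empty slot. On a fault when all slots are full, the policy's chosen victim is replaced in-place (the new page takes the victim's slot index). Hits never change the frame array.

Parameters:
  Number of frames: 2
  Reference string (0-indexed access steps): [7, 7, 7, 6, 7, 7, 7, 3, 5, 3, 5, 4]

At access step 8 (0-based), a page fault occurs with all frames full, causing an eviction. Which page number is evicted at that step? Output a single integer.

Answer: 7

Derivation:
Step 0: ref 7 -> FAULT, frames=[7,-]
Step 1: ref 7 -> HIT, frames=[7,-]
Step 2: ref 7 -> HIT, frames=[7,-]
Step 3: ref 6 -> FAULT, frames=[7,6]
Step 4: ref 7 -> HIT, frames=[7,6]
Step 5: ref 7 -> HIT, frames=[7,6]
Step 6: ref 7 -> HIT, frames=[7,6]
Step 7: ref 3 -> FAULT, evict 6, frames=[7,3]
Step 8: ref 5 -> FAULT, evict 7, frames=[5,3]
At step 8: evicted page 7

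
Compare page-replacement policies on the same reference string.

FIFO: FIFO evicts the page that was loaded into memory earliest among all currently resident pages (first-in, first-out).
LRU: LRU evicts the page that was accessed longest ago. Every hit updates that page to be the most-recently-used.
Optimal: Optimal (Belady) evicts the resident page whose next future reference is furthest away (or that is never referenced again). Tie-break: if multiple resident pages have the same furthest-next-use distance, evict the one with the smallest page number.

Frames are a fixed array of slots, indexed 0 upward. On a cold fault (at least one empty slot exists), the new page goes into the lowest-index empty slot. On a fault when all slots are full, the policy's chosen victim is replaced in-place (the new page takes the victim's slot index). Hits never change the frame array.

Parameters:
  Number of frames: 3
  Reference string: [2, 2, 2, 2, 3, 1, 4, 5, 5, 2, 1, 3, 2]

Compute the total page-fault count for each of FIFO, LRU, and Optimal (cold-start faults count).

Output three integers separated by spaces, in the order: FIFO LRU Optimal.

Answer: 8 8 6

Derivation:
--- FIFO ---
  step 0: ref 2 -> FAULT, frames=[2,-,-] (faults so far: 1)
  step 1: ref 2 -> HIT, frames=[2,-,-] (faults so far: 1)
  step 2: ref 2 -> HIT, frames=[2,-,-] (faults so far: 1)
  step 3: ref 2 -> HIT, frames=[2,-,-] (faults so far: 1)
  step 4: ref 3 -> FAULT, frames=[2,3,-] (faults so far: 2)
  step 5: ref 1 -> FAULT, frames=[2,3,1] (faults so far: 3)
  step 6: ref 4 -> FAULT, evict 2, frames=[4,3,1] (faults so far: 4)
  step 7: ref 5 -> FAULT, evict 3, frames=[4,5,1] (faults so far: 5)
  step 8: ref 5 -> HIT, frames=[4,5,1] (faults so far: 5)
  step 9: ref 2 -> FAULT, evict 1, frames=[4,5,2] (faults so far: 6)
  step 10: ref 1 -> FAULT, evict 4, frames=[1,5,2] (faults so far: 7)
  step 11: ref 3 -> FAULT, evict 5, frames=[1,3,2] (faults so far: 8)
  step 12: ref 2 -> HIT, frames=[1,3,2] (faults so far: 8)
  FIFO total faults: 8
--- LRU ---
  step 0: ref 2 -> FAULT, frames=[2,-,-] (faults so far: 1)
  step 1: ref 2 -> HIT, frames=[2,-,-] (faults so far: 1)
  step 2: ref 2 -> HIT, frames=[2,-,-] (faults so far: 1)
  step 3: ref 2 -> HIT, frames=[2,-,-] (faults so far: 1)
  step 4: ref 3 -> FAULT, frames=[2,3,-] (faults so far: 2)
  step 5: ref 1 -> FAULT, frames=[2,3,1] (faults so far: 3)
  step 6: ref 4 -> FAULT, evict 2, frames=[4,3,1] (faults so far: 4)
  step 7: ref 5 -> FAULT, evict 3, frames=[4,5,1] (faults so far: 5)
  step 8: ref 5 -> HIT, frames=[4,5,1] (faults so far: 5)
  step 9: ref 2 -> FAULT, evict 1, frames=[4,5,2] (faults so far: 6)
  step 10: ref 1 -> FAULT, evict 4, frames=[1,5,2] (faults so far: 7)
  step 11: ref 3 -> FAULT, evict 5, frames=[1,3,2] (faults so far: 8)
  step 12: ref 2 -> HIT, frames=[1,3,2] (faults so far: 8)
  LRU total faults: 8
--- Optimal ---
  step 0: ref 2 -> FAULT, frames=[2,-,-] (faults so far: 1)
  step 1: ref 2 -> HIT, frames=[2,-,-] (faults so far: 1)
  step 2: ref 2 -> HIT, frames=[2,-,-] (faults so far: 1)
  step 3: ref 2 -> HIT, frames=[2,-,-] (faults so far: 1)
  step 4: ref 3 -> FAULT, frames=[2,3,-] (faults so far: 2)
  step 5: ref 1 -> FAULT, frames=[2,3,1] (faults so far: 3)
  step 6: ref 4 -> FAULT, evict 3, frames=[2,4,1] (faults so far: 4)
  step 7: ref 5 -> FAULT, evict 4, frames=[2,5,1] (faults so far: 5)
  step 8: ref 5 -> HIT, frames=[2,5,1] (faults so far: 5)
  step 9: ref 2 -> HIT, frames=[2,5,1] (faults so far: 5)
  step 10: ref 1 -> HIT, frames=[2,5,1] (faults so far: 5)
  step 11: ref 3 -> FAULT, evict 1, frames=[2,5,3] (faults so far: 6)
  step 12: ref 2 -> HIT, frames=[2,5,3] (faults so far: 6)
  Optimal total faults: 6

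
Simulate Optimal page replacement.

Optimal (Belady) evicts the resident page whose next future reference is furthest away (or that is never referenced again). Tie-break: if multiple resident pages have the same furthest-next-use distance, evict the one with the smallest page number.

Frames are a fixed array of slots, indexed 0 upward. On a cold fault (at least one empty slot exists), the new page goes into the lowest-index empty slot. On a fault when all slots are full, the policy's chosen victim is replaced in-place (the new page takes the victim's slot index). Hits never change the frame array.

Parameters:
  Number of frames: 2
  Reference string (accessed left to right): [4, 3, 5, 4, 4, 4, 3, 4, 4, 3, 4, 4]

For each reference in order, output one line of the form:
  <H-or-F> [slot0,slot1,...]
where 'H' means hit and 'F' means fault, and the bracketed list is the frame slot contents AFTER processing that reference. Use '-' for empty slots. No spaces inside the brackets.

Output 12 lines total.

F [4,-]
F [4,3]
F [4,5]
H [4,5]
H [4,5]
H [4,5]
F [4,3]
H [4,3]
H [4,3]
H [4,3]
H [4,3]
H [4,3]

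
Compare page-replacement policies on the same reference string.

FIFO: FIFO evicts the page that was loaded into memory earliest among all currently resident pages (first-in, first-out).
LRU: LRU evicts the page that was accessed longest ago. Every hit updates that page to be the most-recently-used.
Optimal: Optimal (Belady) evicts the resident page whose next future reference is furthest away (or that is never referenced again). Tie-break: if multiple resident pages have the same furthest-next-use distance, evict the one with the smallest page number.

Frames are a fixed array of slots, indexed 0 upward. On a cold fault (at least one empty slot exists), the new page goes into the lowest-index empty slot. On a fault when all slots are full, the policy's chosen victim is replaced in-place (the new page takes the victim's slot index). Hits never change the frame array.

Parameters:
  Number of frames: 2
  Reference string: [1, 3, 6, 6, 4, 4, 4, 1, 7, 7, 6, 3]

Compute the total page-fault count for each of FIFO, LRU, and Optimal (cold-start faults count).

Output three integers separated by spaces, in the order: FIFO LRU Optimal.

--- FIFO ---
  step 0: ref 1 -> FAULT, frames=[1,-] (faults so far: 1)
  step 1: ref 3 -> FAULT, frames=[1,3] (faults so far: 2)
  step 2: ref 6 -> FAULT, evict 1, frames=[6,3] (faults so far: 3)
  step 3: ref 6 -> HIT, frames=[6,3] (faults so far: 3)
  step 4: ref 4 -> FAULT, evict 3, frames=[6,4] (faults so far: 4)
  step 5: ref 4 -> HIT, frames=[6,4] (faults so far: 4)
  step 6: ref 4 -> HIT, frames=[6,4] (faults so far: 4)
  step 7: ref 1 -> FAULT, evict 6, frames=[1,4] (faults so far: 5)
  step 8: ref 7 -> FAULT, evict 4, frames=[1,7] (faults so far: 6)
  step 9: ref 7 -> HIT, frames=[1,7] (faults so far: 6)
  step 10: ref 6 -> FAULT, evict 1, frames=[6,7] (faults so far: 7)
  step 11: ref 3 -> FAULT, evict 7, frames=[6,3] (faults so far: 8)
  FIFO total faults: 8
--- LRU ---
  step 0: ref 1 -> FAULT, frames=[1,-] (faults so far: 1)
  step 1: ref 3 -> FAULT, frames=[1,3] (faults so far: 2)
  step 2: ref 6 -> FAULT, evict 1, frames=[6,3] (faults so far: 3)
  step 3: ref 6 -> HIT, frames=[6,3] (faults so far: 3)
  step 4: ref 4 -> FAULT, evict 3, frames=[6,4] (faults so far: 4)
  step 5: ref 4 -> HIT, frames=[6,4] (faults so far: 4)
  step 6: ref 4 -> HIT, frames=[6,4] (faults so far: 4)
  step 7: ref 1 -> FAULT, evict 6, frames=[1,4] (faults so far: 5)
  step 8: ref 7 -> FAULT, evict 4, frames=[1,7] (faults so far: 6)
  step 9: ref 7 -> HIT, frames=[1,7] (faults so far: 6)
  step 10: ref 6 -> FAULT, evict 1, frames=[6,7] (faults so far: 7)
  step 11: ref 3 -> FAULT, evict 7, frames=[6,3] (faults so far: 8)
  LRU total faults: 8
--- Optimal ---
  step 0: ref 1 -> FAULT, frames=[1,-] (faults so far: 1)
  step 1: ref 3 -> FAULT, frames=[1,3] (faults so far: 2)
  step 2: ref 6 -> FAULT, evict 3, frames=[1,6] (faults so far: 3)
  step 3: ref 6 -> HIT, frames=[1,6] (faults so far: 3)
  step 4: ref 4 -> FAULT, evict 6, frames=[1,4] (faults so far: 4)
  step 5: ref 4 -> HIT, frames=[1,4] (faults so far: 4)
  step 6: ref 4 -> HIT, frames=[1,4] (faults so far: 4)
  step 7: ref 1 -> HIT, frames=[1,4] (faults so far: 4)
  step 8: ref 7 -> FAULT, evict 1, frames=[7,4] (faults so far: 5)
  step 9: ref 7 -> HIT, frames=[7,4] (faults so far: 5)
  step 10: ref 6 -> FAULT, evict 4, frames=[7,6] (faults so far: 6)
  step 11: ref 3 -> FAULT, evict 6, frames=[7,3] (faults so far: 7)
  Optimal total faults: 7

Answer: 8 8 7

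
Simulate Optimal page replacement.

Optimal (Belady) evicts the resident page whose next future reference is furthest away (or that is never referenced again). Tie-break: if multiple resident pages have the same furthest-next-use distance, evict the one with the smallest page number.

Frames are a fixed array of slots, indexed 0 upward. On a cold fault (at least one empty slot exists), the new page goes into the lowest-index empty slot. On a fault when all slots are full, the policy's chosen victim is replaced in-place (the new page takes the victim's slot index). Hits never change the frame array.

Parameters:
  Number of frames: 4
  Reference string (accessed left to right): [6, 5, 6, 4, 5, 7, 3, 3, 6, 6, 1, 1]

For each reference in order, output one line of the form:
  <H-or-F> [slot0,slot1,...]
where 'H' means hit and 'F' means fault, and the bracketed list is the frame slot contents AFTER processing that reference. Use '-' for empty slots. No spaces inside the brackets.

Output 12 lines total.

F [6,-,-,-]
F [6,5,-,-]
H [6,5,-,-]
F [6,5,4,-]
H [6,5,4,-]
F [6,5,4,7]
F [6,5,3,7]
H [6,5,3,7]
H [6,5,3,7]
H [6,5,3,7]
F [6,5,1,7]
H [6,5,1,7]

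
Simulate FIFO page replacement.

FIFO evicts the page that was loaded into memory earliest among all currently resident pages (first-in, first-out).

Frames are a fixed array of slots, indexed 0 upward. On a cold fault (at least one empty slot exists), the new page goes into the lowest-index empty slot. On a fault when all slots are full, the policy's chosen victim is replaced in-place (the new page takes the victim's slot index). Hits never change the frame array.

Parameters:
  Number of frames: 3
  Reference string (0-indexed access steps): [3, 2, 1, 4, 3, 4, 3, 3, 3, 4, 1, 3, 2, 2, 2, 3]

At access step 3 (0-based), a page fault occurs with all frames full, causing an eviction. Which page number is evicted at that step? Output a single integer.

Answer: 3

Derivation:
Step 0: ref 3 -> FAULT, frames=[3,-,-]
Step 1: ref 2 -> FAULT, frames=[3,2,-]
Step 2: ref 1 -> FAULT, frames=[3,2,1]
Step 3: ref 4 -> FAULT, evict 3, frames=[4,2,1]
At step 3: evicted page 3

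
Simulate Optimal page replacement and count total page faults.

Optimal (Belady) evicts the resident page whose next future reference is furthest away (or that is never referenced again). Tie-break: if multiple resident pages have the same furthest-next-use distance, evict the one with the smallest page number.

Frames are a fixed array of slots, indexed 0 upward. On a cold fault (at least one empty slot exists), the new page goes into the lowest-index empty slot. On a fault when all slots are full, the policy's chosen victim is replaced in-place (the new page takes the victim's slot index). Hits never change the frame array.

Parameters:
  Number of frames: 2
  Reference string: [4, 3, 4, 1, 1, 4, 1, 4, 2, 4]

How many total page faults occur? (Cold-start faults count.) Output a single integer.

Step 0: ref 4 → FAULT, frames=[4,-]
Step 1: ref 3 → FAULT, frames=[4,3]
Step 2: ref 4 → HIT, frames=[4,3]
Step 3: ref 1 → FAULT (evict 3), frames=[4,1]
Step 4: ref 1 → HIT, frames=[4,1]
Step 5: ref 4 → HIT, frames=[4,1]
Step 6: ref 1 → HIT, frames=[4,1]
Step 7: ref 4 → HIT, frames=[4,1]
Step 8: ref 2 → FAULT (evict 1), frames=[4,2]
Step 9: ref 4 → HIT, frames=[4,2]
Total faults: 4

Answer: 4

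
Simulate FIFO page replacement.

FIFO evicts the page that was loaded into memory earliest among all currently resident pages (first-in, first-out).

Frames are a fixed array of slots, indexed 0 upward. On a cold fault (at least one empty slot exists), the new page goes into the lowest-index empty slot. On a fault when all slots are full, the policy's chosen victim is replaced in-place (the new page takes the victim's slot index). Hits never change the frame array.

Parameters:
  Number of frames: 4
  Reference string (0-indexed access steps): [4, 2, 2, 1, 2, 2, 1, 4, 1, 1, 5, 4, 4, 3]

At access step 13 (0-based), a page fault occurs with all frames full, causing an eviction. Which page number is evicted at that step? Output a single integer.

Step 0: ref 4 -> FAULT, frames=[4,-,-,-]
Step 1: ref 2 -> FAULT, frames=[4,2,-,-]
Step 2: ref 2 -> HIT, frames=[4,2,-,-]
Step 3: ref 1 -> FAULT, frames=[4,2,1,-]
Step 4: ref 2 -> HIT, frames=[4,2,1,-]
Step 5: ref 2 -> HIT, frames=[4,2,1,-]
Step 6: ref 1 -> HIT, frames=[4,2,1,-]
Step 7: ref 4 -> HIT, frames=[4,2,1,-]
Step 8: ref 1 -> HIT, frames=[4,2,1,-]
Step 9: ref 1 -> HIT, frames=[4,2,1,-]
Step 10: ref 5 -> FAULT, frames=[4,2,1,5]
Step 11: ref 4 -> HIT, frames=[4,2,1,5]
Step 12: ref 4 -> HIT, frames=[4,2,1,5]
Step 13: ref 3 -> FAULT, evict 4, frames=[3,2,1,5]
At step 13: evicted page 4

Answer: 4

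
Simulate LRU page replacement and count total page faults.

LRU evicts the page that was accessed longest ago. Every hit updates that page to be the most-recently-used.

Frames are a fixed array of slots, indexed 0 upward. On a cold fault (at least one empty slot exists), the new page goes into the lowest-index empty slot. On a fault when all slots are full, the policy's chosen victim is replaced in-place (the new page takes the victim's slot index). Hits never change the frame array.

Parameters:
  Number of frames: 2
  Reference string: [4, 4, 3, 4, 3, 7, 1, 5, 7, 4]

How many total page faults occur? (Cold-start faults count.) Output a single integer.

Answer: 7

Derivation:
Step 0: ref 4 → FAULT, frames=[4,-]
Step 1: ref 4 → HIT, frames=[4,-]
Step 2: ref 3 → FAULT, frames=[4,3]
Step 3: ref 4 → HIT, frames=[4,3]
Step 4: ref 3 → HIT, frames=[4,3]
Step 5: ref 7 → FAULT (evict 4), frames=[7,3]
Step 6: ref 1 → FAULT (evict 3), frames=[7,1]
Step 7: ref 5 → FAULT (evict 7), frames=[5,1]
Step 8: ref 7 → FAULT (evict 1), frames=[5,7]
Step 9: ref 4 → FAULT (evict 5), frames=[4,7]
Total faults: 7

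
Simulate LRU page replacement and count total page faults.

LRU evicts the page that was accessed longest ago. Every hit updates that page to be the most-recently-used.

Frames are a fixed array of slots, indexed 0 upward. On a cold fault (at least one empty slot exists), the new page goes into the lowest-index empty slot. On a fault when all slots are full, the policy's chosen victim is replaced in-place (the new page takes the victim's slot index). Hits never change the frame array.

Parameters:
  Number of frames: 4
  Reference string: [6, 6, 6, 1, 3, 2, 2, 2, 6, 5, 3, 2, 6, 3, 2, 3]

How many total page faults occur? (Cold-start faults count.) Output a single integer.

Answer: 5

Derivation:
Step 0: ref 6 → FAULT, frames=[6,-,-,-]
Step 1: ref 6 → HIT, frames=[6,-,-,-]
Step 2: ref 6 → HIT, frames=[6,-,-,-]
Step 3: ref 1 → FAULT, frames=[6,1,-,-]
Step 4: ref 3 → FAULT, frames=[6,1,3,-]
Step 5: ref 2 → FAULT, frames=[6,1,3,2]
Step 6: ref 2 → HIT, frames=[6,1,3,2]
Step 7: ref 2 → HIT, frames=[6,1,3,2]
Step 8: ref 6 → HIT, frames=[6,1,3,2]
Step 9: ref 5 → FAULT (evict 1), frames=[6,5,3,2]
Step 10: ref 3 → HIT, frames=[6,5,3,2]
Step 11: ref 2 → HIT, frames=[6,5,3,2]
Step 12: ref 6 → HIT, frames=[6,5,3,2]
Step 13: ref 3 → HIT, frames=[6,5,3,2]
Step 14: ref 2 → HIT, frames=[6,5,3,2]
Step 15: ref 3 → HIT, frames=[6,5,3,2]
Total faults: 5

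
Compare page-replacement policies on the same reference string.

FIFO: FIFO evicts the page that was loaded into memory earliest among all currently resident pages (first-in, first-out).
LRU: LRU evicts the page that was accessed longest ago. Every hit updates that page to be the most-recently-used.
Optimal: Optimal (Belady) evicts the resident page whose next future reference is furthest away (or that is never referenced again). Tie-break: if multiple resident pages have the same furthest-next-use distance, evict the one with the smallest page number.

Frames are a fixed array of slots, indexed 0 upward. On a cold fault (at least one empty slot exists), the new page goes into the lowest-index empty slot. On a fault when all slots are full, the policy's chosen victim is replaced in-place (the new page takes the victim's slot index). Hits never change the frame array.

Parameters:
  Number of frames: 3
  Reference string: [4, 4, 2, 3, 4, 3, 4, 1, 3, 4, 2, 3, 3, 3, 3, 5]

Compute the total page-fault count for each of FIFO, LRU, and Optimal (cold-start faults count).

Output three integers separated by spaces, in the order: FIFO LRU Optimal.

Answer: 8 6 6

Derivation:
--- FIFO ---
  step 0: ref 4 -> FAULT, frames=[4,-,-] (faults so far: 1)
  step 1: ref 4 -> HIT, frames=[4,-,-] (faults so far: 1)
  step 2: ref 2 -> FAULT, frames=[4,2,-] (faults so far: 2)
  step 3: ref 3 -> FAULT, frames=[4,2,3] (faults so far: 3)
  step 4: ref 4 -> HIT, frames=[4,2,3] (faults so far: 3)
  step 5: ref 3 -> HIT, frames=[4,2,3] (faults so far: 3)
  step 6: ref 4 -> HIT, frames=[4,2,3] (faults so far: 3)
  step 7: ref 1 -> FAULT, evict 4, frames=[1,2,3] (faults so far: 4)
  step 8: ref 3 -> HIT, frames=[1,2,3] (faults so far: 4)
  step 9: ref 4 -> FAULT, evict 2, frames=[1,4,3] (faults so far: 5)
  step 10: ref 2 -> FAULT, evict 3, frames=[1,4,2] (faults so far: 6)
  step 11: ref 3 -> FAULT, evict 1, frames=[3,4,2] (faults so far: 7)
  step 12: ref 3 -> HIT, frames=[3,4,2] (faults so far: 7)
  step 13: ref 3 -> HIT, frames=[3,4,2] (faults so far: 7)
  step 14: ref 3 -> HIT, frames=[3,4,2] (faults so far: 7)
  step 15: ref 5 -> FAULT, evict 4, frames=[3,5,2] (faults so far: 8)
  FIFO total faults: 8
--- LRU ---
  step 0: ref 4 -> FAULT, frames=[4,-,-] (faults so far: 1)
  step 1: ref 4 -> HIT, frames=[4,-,-] (faults so far: 1)
  step 2: ref 2 -> FAULT, frames=[4,2,-] (faults so far: 2)
  step 3: ref 3 -> FAULT, frames=[4,2,3] (faults so far: 3)
  step 4: ref 4 -> HIT, frames=[4,2,3] (faults so far: 3)
  step 5: ref 3 -> HIT, frames=[4,2,3] (faults so far: 3)
  step 6: ref 4 -> HIT, frames=[4,2,3] (faults so far: 3)
  step 7: ref 1 -> FAULT, evict 2, frames=[4,1,3] (faults so far: 4)
  step 8: ref 3 -> HIT, frames=[4,1,3] (faults so far: 4)
  step 9: ref 4 -> HIT, frames=[4,1,3] (faults so far: 4)
  step 10: ref 2 -> FAULT, evict 1, frames=[4,2,3] (faults so far: 5)
  step 11: ref 3 -> HIT, frames=[4,2,3] (faults so far: 5)
  step 12: ref 3 -> HIT, frames=[4,2,3] (faults so far: 5)
  step 13: ref 3 -> HIT, frames=[4,2,3] (faults so far: 5)
  step 14: ref 3 -> HIT, frames=[4,2,3] (faults so far: 5)
  step 15: ref 5 -> FAULT, evict 4, frames=[5,2,3] (faults so far: 6)
  LRU total faults: 6
--- Optimal ---
  step 0: ref 4 -> FAULT, frames=[4,-,-] (faults so far: 1)
  step 1: ref 4 -> HIT, frames=[4,-,-] (faults so far: 1)
  step 2: ref 2 -> FAULT, frames=[4,2,-] (faults so far: 2)
  step 3: ref 3 -> FAULT, frames=[4,2,3] (faults so far: 3)
  step 4: ref 4 -> HIT, frames=[4,2,3] (faults so far: 3)
  step 5: ref 3 -> HIT, frames=[4,2,3] (faults so far: 3)
  step 6: ref 4 -> HIT, frames=[4,2,3] (faults so far: 3)
  step 7: ref 1 -> FAULT, evict 2, frames=[4,1,3] (faults so far: 4)
  step 8: ref 3 -> HIT, frames=[4,1,3] (faults so far: 4)
  step 9: ref 4 -> HIT, frames=[4,1,3] (faults so far: 4)
  step 10: ref 2 -> FAULT, evict 1, frames=[4,2,3] (faults so far: 5)
  step 11: ref 3 -> HIT, frames=[4,2,3] (faults so far: 5)
  step 12: ref 3 -> HIT, frames=[4,2,3] (faults so far: 5)
  step 13: ref 3 -> HIT, frames=[4,2,3] (faults so far: 5)
  step 14: ref 3 -> HIT, frames=[4,2,3] (faults so far: 5)
  step 15: ref 5 -> FAULT, evict 2, frames=[4,5,3] (faults so far: 6)
  Optimal total faults: 6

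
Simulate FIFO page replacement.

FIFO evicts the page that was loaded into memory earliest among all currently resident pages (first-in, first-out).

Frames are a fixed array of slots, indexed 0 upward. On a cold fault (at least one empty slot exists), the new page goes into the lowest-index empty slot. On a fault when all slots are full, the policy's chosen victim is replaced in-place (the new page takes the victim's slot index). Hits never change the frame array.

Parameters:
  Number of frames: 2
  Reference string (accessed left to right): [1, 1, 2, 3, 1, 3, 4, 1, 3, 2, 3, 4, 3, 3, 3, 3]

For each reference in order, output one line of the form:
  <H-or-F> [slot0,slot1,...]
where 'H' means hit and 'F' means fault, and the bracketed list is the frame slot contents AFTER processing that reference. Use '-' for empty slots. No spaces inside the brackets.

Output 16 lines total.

F [1,-]
H [1,-]
F [1,2]
F [3,2]
F [3,1]
H [3,1]
F [4,1]
H [4,1]
F [4,3]
F [2,3]
H [2,3]
F [2,4]
F [3,4]
H [3,4]
H [3,4]
H [3,4]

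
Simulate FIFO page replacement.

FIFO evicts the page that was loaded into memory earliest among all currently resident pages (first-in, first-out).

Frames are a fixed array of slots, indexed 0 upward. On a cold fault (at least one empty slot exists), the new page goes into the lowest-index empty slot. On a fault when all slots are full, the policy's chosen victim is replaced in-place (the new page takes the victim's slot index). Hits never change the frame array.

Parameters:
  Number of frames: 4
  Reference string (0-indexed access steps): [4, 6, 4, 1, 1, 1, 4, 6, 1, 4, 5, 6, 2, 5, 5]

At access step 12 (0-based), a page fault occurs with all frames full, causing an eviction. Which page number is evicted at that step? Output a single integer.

Step 0: ref 4 -> FAULT, frames=[4,-,-,-]
Step 1: ref 6 -> FAULT, frames=[4,6,-,-]
Step 2: ref 4 -> HIT, frames=[4,6,-,-]
Step 3: ref 1 -> FAULT, frames=[4,6,1,-]
Step 4: ref 1 -> HIT, frames=[4,6,1,-]
Step 5: ref 1 -> HIT, frames=[4,6,1,-]
Step 6: ref 4 -> HIT, frames=[4,6,1,-]
Step 7: ref 6 -> HIT, frames=[4,6,1,-]
Step 8: ref 1 -> HIT, frames=[4,6,1,-]
Step 9: ref 4 -> HIT, frames=[4,6,1,-]
Step 10: ref 5 -> FAULT, frames=[4,6,1,5]
Step 11: ref 6 -> HIT, frames=[4,6,1,5]
Step 12: ref 2 -> FAULT, evict 4, frames=[2,6,1,5]
At step 12: evicted page 4

Answer: 4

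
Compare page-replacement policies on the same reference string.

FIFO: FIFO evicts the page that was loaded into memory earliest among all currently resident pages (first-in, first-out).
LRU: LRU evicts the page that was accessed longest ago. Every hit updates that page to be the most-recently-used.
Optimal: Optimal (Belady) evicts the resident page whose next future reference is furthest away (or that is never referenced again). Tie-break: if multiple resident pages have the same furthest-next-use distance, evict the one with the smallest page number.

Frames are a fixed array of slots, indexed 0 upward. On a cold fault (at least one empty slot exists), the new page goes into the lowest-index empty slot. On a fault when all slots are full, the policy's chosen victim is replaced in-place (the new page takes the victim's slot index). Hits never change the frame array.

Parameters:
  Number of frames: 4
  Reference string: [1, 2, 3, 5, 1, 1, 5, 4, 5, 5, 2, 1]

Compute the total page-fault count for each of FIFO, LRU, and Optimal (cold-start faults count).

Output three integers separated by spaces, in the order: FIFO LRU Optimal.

--- FIFO ---
  step 0: ref 1 -> FAULT, frames=[1,-,-,-] (faults so far: 1)
  step 1: ref 2 -> FAULT, frames=[1,2,-,-] (faults so far: 2)
  step 2: ref 3 -> FAULT, frames=[1,2,3,-] (faults so far: 3)
  step 3: ref 5 -> FAULT, frames=[1,2,3,5] (faults so far: 4)
  step 4: ref 1 -> HIT, frames=[1,2,3,5] (faults so far: 4)
  step 5: ref 1 -> HIT, frames=[1,2,3,5] (faults so far: 4)
  step 6: ref 5 -> HIT, frames=[1,2,3,5] (faults so far: 4)
  step 7: ref 4 -> FAULT, evict 1, frames=[4,2,3,5] (faults so far: 5)
  step 8: ref 5 -> HIT, frames=[4,2,3,5] (faults so far: 5)
  step 9: ref 5 -> HIT, frames=[4,2,3,5] (faults so far: 5)
  step 10: ref 2 -> HIT, frames=[4,2,3,5] (faults so far: 5)
  step 11: ref 1 -> FAULT, evict 2, frames=[4,1,3,5] (faults so far: 6)
  FIFO total faults: 6
--- LRU ---
  step 0: ref 1 -> FAULT, frames=[1,-,-,-] (faults so far: 1)
  step 1: ref 2 -> FAULT, frames=[1,2,-,-] (faults so far: 2)
  step 2: ref 3 -> FAULT, frames=[1,2,3,-] (faults so far: 3)
  step 3: ref 5 -> FAULT, frames=[1,2,3,5] (faults so far: 4)
  step 4: ref 1 -> HIT, frames=[1,2,3,5] (faults so far: 4)
  step 5: ref 1 -> HIT, frames=[1,2,3,5] (faults so far: 4)
  step 6: ref 5 -> HIT, frames=[1,2,3,5] (faults so far: 4)
  step 7: ref 4 -> FAULT, evict 2, frames=[1,4,3,5] (faults so far: 5)
  step 8: ref 5 -> HIT, frames=[1,4,3,5] (faults so far: 5)
  step 9: ref 5 -> HIT, frames=[1,4,3,5] (faults so far: 5)
  step 10: ref 2 -> FAULT, evict 3, frames=[1,4,2,5] (faults so far: 6)
  step 11: ref 1 -> HIT, frames=[1,4,2,5] (faults so far: 6)
  LRU total faults: 6
--- Optimal ---
  step 0: ref 1 -> FAULT, frames=[1,-,-,-] (faults so far: 1)
  step 1: ref 2 -> FAULT, frames=[1,2,-,-] (faults so far: 2)
  step 2: ref 3 -> FAULT, frames=[1,2,3,-] (faults so far: 3)
  step 3: ref 5 -> FAULT, frames=[1,2,3,5] (faults so far: 4)
  step 4: ref 1 -> HIT, frames=[1,2,3,5] (faults so far: 4)
  step 5: ref 1 -> HIT, frames=[1,2,3,5] (faults so far: 4)
  step 6: ref 5 -> HIT, frames=[1,2,3,5] (faults so far: 4)
  step 7: ref 4 -> FAULT, evict 3, frames=[1,2,4,5] (faults so far: 5)
  step 8: ref 5 -> HIT, frames=[1,2,4,5] (faults so far: 5)
  step 9: ref 5 -> HIT, frames=[1,2,4,5] (faults so far: 5)
  step 10: ref 2 -> HIT, frames=[1,2,4,5] (faults so far: 5)
  step 11: ref 1 -> HIT, frames=[1,2,4,5] (faults so far: 5)
  Optimal total faults: 5

Answer: 6 6 5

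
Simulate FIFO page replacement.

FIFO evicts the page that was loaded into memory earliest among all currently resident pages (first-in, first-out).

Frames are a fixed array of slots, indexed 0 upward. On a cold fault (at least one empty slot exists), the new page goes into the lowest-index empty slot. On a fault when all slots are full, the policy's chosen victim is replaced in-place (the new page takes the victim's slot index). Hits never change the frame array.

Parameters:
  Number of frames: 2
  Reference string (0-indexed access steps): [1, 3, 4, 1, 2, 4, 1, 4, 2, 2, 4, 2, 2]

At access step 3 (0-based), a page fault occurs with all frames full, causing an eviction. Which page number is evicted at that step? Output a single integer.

Answer: 3

Derivation:
Step 0: ref 1 -> FAULT, frames=[1,-]
Step 1: ref 3 -> FAULT, frames=[1,3]
Step 2: ref 4 -> FAULT, evict 1, frames=[4,3]
Step 3: ref 1 -> FAULT, evict 3, frames=[4,1]
At step 3: evicted page 3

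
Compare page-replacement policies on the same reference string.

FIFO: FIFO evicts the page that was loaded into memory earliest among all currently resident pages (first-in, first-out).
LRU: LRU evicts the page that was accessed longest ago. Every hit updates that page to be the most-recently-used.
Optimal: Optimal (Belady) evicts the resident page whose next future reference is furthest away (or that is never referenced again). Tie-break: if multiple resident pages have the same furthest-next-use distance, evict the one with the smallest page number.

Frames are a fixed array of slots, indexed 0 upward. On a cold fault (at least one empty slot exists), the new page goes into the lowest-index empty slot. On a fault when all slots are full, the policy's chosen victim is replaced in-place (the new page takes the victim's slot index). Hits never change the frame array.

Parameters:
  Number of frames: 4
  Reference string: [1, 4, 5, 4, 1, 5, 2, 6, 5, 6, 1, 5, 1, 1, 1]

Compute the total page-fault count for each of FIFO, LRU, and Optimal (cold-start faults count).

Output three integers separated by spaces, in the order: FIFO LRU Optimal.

Answer: 6 5 5

Derivation:
--- FIFO ---
  step 0: ref 1 -> FAULT, frames=[1,-,-,-] (faults so far: 1)
  step 1: ref 4 -> FAULT, frames=[1,4,-,-] (faults so far: 2)
  step 2: ref 5 -> FAULT, frames=[1,4,5,-] (faults so far: 3)
  step 3: ref 4 -> HIT, frames=[1,4,5,-] (faults so far: 3)
  step 4: ref 1 -> HIT, frames=[1,4,5,-] (faults so far: 3)
  step 5: ref 5 -> HIT, frames=[1,4,5,-] (faults so far: 3)
  step 6: ref 2 -> FAULT, frames=[1,4,5,2] (faults so far: 4)
  step 7: ref 6 -> FAULT, evict 1, frames=[6,4,5,2] (faults so far: 5)
  step 8: ref 5 -> HIT, frames=[6,4,5,2] (faults so far: 5)
  step 9: ref 6 -> HIT, frames=[6,4,5,2] (faults so far: 5)
  step 10: ref 1 -> FAULT, evict 4, frames=[6,1,5,2] (faults so far: 6)
  step 11: ref 5 -> HIT, frames=[6,1,5,2] (faults so far: 6)
  step 12: ref 1 -> HIT, frames=[6,1,5,2] (faults so far: 6)
  step 13: ref 1 -> HIT, frames=[6,1,5,2] (faults so far: 6)
  step 14: ref 1 -> HIT, frames=[6,1,5,2] (faults so far: 6)
  FIFO total faults: 6
--- LRU ---
  step 0: ref 1 -> FAULT, frames=[1,-,-,-] (faults so far: 1)
  step 1: ref 4 -> FAULT, frames=[1,4,-,-] (faults so far: 2)
  step 2: ref 5 -> FAULT, frames=[1,4,5,-] (faults so far: 3)
  step 3: ref 4 -> HIT, frames=[1,4,5,-] (faults so far: 3)
  step 4: ref 1 -> HIT, frames=[1,4,5,-] (faults so far: 3)
  step 5: ref 5 -> HIT, frames=[1,4,5,-] (faults so far: 3)
  step 6: ref 2 -> FAULT, frames=[1,4,5,2] (faults so far: 4)
  step 7: ref 6 -> FAULT, evict 4, frames=[1,6,5,2] (faults so far: 5)
  step 8: ref 5 -> HIT, frames=[1,6,5,2] (faults so far: 5)
  step 9: ref 6 -> HIT, frames=[1,6,5,2] (faults so far: 5)
  step 10: ref 1 -> HIT, frames=[1,6,5,2] (faults so far: 5)
  step 11: ref 5 -> HIT, frames=[1,6,5,2] (faults so far: 5)
  step 12: ref 1 -> HIT, frames=[1,6,5,2] (faults so far: 5)
  step 13: ref 1 -> HIT, frames=[1,6,5,2] (faults so far: 5)
  step 14: ref 1 -> HIT, frames=[1,6,5,2] (faults so far: 5)
  LRU total faults: 5
--- Optimal ---
  step 0: ref 1 -> FAULT, frames=[1,-,-,-] (faults so far: 1)
  step 1: ref 4 -> FAULT, frames=[1,4,-,-] (faults so far: 2)
  step 2: ref 5 -> FAULT, frames=[1,4,5,-] (faults so far: 3)
  step 3: ref 4 -> HIT, frames=[1,4,5,-] (faults so far: 3)
  step 4: ref 1 -> HIT, frames=[1,4,5,-] (faults so far: 3)
  step 5: ref 5 -> HIT, frames=[1,4,5,-] (faults so far: 3)
  step 6: ref 2 -> FAULT, frames=[1,4,5,2] (faults so far: 4)
  step 7: ref 6 -> FAULT, evict 2, frames=[1,4,5,6] (faults so far: 5)
  step 8: ref 5 -> HIT, frames=[1,4,5,6] (faults so far: 5)
  step 9: ref 6 -> HIT, frames=[1,4,5,6] (faults so far: 5)
  step 10: ref 1 -> HIT, frames=[1,4,5,6] (faults so far: 5)
  step 11: ref 5 -> HIT, frames=[1,4,5,6] (faults so far: 5)
  step 12: ref 1 -> HIT, frames=[1,4,5,6] (faults so far: 5)
  step 13: ref 1 -> HIT, frames=[1,4,5,6] (faults so far: 5)
  step 14: ref 1 -> HIT, frames=[1,4,5,6] (faults so far: 5)
  Optimal total faults: 5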